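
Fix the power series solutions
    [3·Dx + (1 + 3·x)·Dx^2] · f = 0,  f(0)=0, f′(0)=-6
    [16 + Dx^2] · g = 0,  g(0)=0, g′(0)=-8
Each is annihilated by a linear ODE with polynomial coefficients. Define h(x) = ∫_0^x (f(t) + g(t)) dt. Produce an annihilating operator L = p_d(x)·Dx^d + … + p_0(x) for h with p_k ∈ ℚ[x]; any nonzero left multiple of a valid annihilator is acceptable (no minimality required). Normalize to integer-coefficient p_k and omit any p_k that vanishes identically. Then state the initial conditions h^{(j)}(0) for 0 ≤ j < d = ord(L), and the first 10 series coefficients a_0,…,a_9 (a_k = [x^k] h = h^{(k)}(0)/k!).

f: a_k = 0, -6, 9, -18, 81/2, -486/5, 243, -4374/7, 6561/4, -4374, …
g: a_k = 0, -8, 0, 64/3, 0, -256/15, 0, 2048/315, 0, -4096/2835, …
Weyl lclm of L_f,L_g ⇒ L₀ (ord ≤ 4).
∫: right-multiply L₀ by Dx.
L = (1680 + 2304·x + 3456·x^2)·Dx^2 + (272 + 1584·x + 3456·x^2 + 3456·x^3)·Dx^3 + (105 + 144·x + 216·x^2)·Dx^4 + (17 + 99·x + 216·x^2 + 216·x^3)·Dx^5  (order 5).
h: a_k = 0, 0, -7, 3, 5/6, 81/10, -857/45, 243/7, -13913/180, 729/4, …
ICs: h(0) = 0, h′(0) = 0, h′′(0) = -14, h′′′(0) = 18, h′′′′(0) = 20.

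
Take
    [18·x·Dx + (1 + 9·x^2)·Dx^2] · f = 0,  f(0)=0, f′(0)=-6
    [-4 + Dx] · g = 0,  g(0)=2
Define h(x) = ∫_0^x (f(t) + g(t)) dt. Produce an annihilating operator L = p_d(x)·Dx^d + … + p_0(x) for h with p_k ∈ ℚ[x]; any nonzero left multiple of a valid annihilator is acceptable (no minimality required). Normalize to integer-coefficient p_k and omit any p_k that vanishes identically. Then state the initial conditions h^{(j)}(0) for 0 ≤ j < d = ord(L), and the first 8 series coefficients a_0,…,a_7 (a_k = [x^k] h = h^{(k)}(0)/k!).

L = (36 - 144·x - 972·x^2 - 1296·x^3)·Dx^2 + (-17 + 99·x^2 - 648·x^4)·Dx^3 + (2 + 9·x + 36·x^2 + 81·x^3 + 162·x^4)·Dx^4  (order 4).
h: a_k = 0, 2, 1, 16/3, 59/6, 64/15, -601/45, 512/315, …
ICs: h(0) = 0, h′(0) = 2, h′′(0) = 2, h′′′(0) = 32.

f: a_k = 0, -6, 0, 18, 0, -486/5, 0, 4374/7, …
g: a_k = 2, 8, 16, 64/3, 64/3, 256/15, 512/45, 2048/315, …
f+g: L₀ = lclm(L_f,L_g), ord ≤ 2+1.
Integrate: L := L₀·Dx.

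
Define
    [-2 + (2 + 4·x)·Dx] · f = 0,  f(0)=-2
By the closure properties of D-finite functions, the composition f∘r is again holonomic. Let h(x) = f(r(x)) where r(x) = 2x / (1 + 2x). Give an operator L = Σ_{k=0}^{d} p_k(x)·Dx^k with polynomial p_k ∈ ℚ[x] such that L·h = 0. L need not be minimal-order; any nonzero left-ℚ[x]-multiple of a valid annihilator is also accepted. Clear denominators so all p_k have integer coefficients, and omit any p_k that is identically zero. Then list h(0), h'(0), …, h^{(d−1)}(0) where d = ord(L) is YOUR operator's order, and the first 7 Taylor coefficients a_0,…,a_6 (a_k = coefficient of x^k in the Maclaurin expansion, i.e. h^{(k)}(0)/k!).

L = -2 + (1 + 8·x + 12·x^2)·Dx  (order 1).
h: a_k = -2, -4, 12, -40, 148, -600, 2616, …
ICs: h(0) = -2.

f: a_k = -2, -2, 1, -1, 5/4, -7/4, 21/8, …
L₀ from L_f via x↦r, Dx↦r'^{-1}Dx.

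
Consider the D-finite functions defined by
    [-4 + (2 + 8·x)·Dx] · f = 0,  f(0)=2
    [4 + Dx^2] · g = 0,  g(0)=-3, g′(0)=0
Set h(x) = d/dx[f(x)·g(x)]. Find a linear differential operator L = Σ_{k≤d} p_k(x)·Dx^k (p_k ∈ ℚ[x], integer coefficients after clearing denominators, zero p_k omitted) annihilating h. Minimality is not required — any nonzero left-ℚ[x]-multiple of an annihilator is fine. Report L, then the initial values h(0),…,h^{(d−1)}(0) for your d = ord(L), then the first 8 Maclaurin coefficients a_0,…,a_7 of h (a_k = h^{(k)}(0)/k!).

f: a_k = 2, 4, -4, 8, -20, 56, -168, 528, …
g: a_k = -3, 0, 6, 0, -2, 0, 4/15, 0, …
h₀=f·g: eliminate ⇒ L₀, order ≤ 1·2.
Derive L from L₀ (diff closure).
L = (8 + 96·x + 256·x^2 + 256·x^3 + 256·x^4) + (2 - 48·x^2 - 64·x^3)·Dx + (1 + 10·x + 36·x^2 + 64·x^3 + 64·x^4)·Dx^2  (order 2).
h: a_k = -12, 48, 0, 128, -640, 11776/5, -132608/15, 3510272/105, …
ICs: h(0) = -12, h′(0) = 48.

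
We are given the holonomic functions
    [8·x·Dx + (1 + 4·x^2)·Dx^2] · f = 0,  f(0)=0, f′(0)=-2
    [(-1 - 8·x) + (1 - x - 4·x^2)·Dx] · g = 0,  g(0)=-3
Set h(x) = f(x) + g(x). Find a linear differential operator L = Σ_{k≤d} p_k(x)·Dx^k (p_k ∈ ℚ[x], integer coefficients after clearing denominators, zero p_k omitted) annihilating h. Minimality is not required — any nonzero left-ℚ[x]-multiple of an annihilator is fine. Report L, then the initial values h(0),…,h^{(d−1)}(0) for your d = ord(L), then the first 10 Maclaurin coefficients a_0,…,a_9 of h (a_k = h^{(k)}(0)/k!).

L = (40 - 160·x - 2272·x^2 - 4608·x^3 - 16896·x^4 - 6144·x^6)·Dx + (-31 - 264·x - 364·x^2 - 2208·x^3 - 4160·x^4 - 12800·x^5 - 768·x^6 - 6144·x^7)·Dx^2 + (5 + 11·x + 80·x^2 - 116·x^3 - 80·x^4 - 704·x^5 - 1536·x^6 - 256·x^7 - 1024·x^8)·Dx^3  (order 3).
h: a_k = -3, -5, -15, -73/3, -87, -1007/5, -543, -9133/7, -3495, -79595/9, …
ICs: h(0) = -3, h′(0) = -5, h′′(0) = -30.

f: a_k = 0, -2, 0, 8/3, 0, -32/5, 0, 128/7, 0, -512/9, …
g: a_k = -3, -3, -15, -27, -87, -195, -543, -1323, -3495, -8787, …
f+g: L₀ = lclm(L_f,L_g), ord ≤ 2+1.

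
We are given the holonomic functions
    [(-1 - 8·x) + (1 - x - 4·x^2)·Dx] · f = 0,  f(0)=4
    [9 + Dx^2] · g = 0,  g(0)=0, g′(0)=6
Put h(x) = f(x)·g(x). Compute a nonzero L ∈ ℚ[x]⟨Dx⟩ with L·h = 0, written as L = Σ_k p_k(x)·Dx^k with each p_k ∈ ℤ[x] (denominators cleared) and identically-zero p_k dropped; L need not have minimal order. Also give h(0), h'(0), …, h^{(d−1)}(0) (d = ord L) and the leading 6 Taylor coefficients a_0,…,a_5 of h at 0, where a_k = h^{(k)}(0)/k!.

L = (-1 + 9·x + 36·x^2) + (2 + 16·x)·Dx + (-1 + x + 4·x^2)·Dx^2  (order 2).
h: a_k = 0, 24, 24, 84, 180, 2661/5, …
ICs: h(0) = 0, h′(0) = 24.

f: a_k = 4, 4, 20, 36, 116, 260, …
g: a_k = 0, 6, 0, -9, 0, 81/20, …
h₀=f·g: eliminate ⇒ L₀, order ≤ 1·2.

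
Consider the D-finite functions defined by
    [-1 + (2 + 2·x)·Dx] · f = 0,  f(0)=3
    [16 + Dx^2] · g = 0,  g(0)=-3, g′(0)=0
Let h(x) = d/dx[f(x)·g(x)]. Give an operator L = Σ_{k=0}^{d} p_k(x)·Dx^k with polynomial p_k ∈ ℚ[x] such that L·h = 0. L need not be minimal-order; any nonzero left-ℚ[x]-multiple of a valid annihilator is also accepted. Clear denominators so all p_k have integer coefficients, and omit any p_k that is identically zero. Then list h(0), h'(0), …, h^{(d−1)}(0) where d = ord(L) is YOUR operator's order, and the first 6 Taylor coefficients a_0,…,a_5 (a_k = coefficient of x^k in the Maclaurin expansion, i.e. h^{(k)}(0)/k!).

f: a_k = 3, 3/2, -3/8, 3/16, -15/128, 21/256, …
g: a_k = -3, 0, 24, 0, -32, 0, …
f·g: L₀ = L_f ⊗_s L_g, ord ≤ 1·2.
Differentiate: ansatz ord ≤ ord L₀ ⇒ L.
L = (4733 + 17664·x + 25216·x^2 + 16384·x^3 + 4096·x^4) + (-244 - 756·x - 768·x^2 - 256·x^3)·Dx + (268 + 1048·x + 1548·x^2 + 1024·x^3 + 256·x^4)·Dx^2  (order 2).
h: a_k = -9/2, 585/4, 1701/16, -13395/32, -55995/256, 930387/2560, …
ICs: h(0) = -9/2, h′(0) = 585/4.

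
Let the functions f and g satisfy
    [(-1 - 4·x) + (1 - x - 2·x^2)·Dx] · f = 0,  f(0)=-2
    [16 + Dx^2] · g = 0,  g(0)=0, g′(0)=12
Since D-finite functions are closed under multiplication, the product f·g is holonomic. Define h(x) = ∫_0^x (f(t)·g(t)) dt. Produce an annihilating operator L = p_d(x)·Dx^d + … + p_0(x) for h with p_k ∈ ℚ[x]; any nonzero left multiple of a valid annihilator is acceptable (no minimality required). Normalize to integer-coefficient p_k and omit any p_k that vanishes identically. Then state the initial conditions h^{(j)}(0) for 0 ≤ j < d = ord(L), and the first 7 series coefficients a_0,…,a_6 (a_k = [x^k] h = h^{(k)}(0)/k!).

f: a_k = -2, -2, -6, -10, -22, -42, -86, …
g: a_k = 0, 12, 0, -32, 0, 128/5, 0, …
Product ⇒ symmetric product L₀, ord ≤ 2.
Integrate: L := L₀·Dx.
L = (-12 + 16·x + 32·x^2)·Dx + (2 + 8·x)·Dx^2 + (-1 + x + 2·x^2)·Dx^3  (order 3).
h: a_k = 0, 0, -12, -8, -2, -56/5, -308/15, …
ICs: h(0) = 0, h′(0) = 0, h′′(0) = -24.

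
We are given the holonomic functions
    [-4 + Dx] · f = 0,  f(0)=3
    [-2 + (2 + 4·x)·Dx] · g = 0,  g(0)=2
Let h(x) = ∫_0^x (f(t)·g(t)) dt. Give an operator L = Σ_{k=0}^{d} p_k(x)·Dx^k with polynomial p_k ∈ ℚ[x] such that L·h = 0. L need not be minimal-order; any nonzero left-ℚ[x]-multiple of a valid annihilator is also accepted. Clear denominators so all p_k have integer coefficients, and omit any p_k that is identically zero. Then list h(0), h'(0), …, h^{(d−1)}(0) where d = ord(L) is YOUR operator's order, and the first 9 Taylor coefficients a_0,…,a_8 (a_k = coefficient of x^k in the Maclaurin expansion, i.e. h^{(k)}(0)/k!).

L = (-5 - 8·x)·Dx + (1 + 2·x)·Dx^2  (order 2).
h: a_k = 0, 6, 15, 23, 103/4, 449/20, 1949/120, 1643/168, 36047/6720, …
ICs: h(0) = 0, h′(0) = 6.

f: a_k = 3, 12, 24, 32, 32, 128/5, 256/15, 1024/105, 512/105, …
g: a_k = 2, 2, -1, 1, -5/4, 7/4, -21/8, 33/8, -429/64, …
Product ⇒ symmetric product L₀, ord ≤ 1.
h=∫₀ˣh₀: take L = L₀·Dx.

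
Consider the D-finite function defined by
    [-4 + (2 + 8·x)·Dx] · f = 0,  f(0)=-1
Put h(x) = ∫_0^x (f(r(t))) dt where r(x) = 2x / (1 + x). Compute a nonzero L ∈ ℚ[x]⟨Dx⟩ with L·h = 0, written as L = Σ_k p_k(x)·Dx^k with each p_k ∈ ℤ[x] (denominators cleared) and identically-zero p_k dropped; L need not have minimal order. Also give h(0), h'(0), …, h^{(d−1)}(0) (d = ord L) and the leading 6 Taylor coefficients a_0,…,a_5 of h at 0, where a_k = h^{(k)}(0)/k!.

L = -4·Dx + (1 + 10·x + 9·x^2)·Dx^2  (order 2).
h: a_k = 0, -1, -2, 4, -13, 284/5, …
ICs: h(0) = 0, h′(0) = -1.

f: a_k = -1, -2, 2, -4, 10, -28, …
L₀ from L_f via x↦r, Dx↦r'^{-1}Dx.
∫: right-multiply L₀ by Dx.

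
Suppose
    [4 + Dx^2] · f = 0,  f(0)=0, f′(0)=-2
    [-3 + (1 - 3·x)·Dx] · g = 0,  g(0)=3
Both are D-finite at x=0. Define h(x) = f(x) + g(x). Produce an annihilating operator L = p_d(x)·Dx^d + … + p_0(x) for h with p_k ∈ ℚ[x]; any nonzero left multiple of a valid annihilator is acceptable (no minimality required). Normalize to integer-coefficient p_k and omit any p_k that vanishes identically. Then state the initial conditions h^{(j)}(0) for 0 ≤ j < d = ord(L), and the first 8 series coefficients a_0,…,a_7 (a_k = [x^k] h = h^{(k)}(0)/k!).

L = (-348 + 144·x - 216·x^2) + (44 - 180·x + 216·x^2 - 216·x^3)·Dx + (-87 + 36·x - 54·x^2)·Dx^2 + (11 - 45·x + 54·x^2 - 54·x^3)·Dx^3  (order 3).
h: a_k = 3, 7, 27, 247/3, 243, 10931/15, 2187, 2066723/315, …
ICs: h(0) = 3, h′(0) = 7, h′′(0) = 54.

f: a_k = 0, -2, 0, 4/3, 0, -4/15, 0, 8/315, …
g: a_k = 3, 9, 27, 81, 243, 729, 2187, 6561, …
f+g: L₀ = lclm(L_f,L_g), ord ≤ 2+1.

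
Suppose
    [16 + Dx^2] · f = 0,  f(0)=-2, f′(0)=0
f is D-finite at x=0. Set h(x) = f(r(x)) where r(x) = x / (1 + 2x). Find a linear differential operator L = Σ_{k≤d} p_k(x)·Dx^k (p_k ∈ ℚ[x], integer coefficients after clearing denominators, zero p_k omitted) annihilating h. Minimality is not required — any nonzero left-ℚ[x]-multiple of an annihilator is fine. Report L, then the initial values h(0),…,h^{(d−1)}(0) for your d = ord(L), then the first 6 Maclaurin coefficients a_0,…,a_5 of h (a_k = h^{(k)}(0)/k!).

L = 16 + (4 + 24·x + 48·x^2 + 32·x^3)·Dx + (1 + 8·x + 24·x^2 + 32·x^3 + 16·x^4)·Dx^2  (order 2).
h: a_k = -2, 0, 16, -64, 512/3, -1024/3, …
ICs: h(0) = -2, h′(0) = 0.

f: a_k = -2, 0, 16, 0, -64/3, 0, …
f∘r: x↦r, Dx↦Dx/r' in L_f ⇒ L₀.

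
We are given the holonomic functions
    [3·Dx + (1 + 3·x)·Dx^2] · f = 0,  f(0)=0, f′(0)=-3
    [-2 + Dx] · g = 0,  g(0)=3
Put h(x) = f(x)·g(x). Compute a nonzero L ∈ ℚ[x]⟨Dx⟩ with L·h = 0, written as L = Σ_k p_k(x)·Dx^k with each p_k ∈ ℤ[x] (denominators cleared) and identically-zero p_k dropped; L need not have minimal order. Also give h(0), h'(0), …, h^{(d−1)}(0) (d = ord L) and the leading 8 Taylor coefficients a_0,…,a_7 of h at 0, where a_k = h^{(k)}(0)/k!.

L = (-2 + 12·x) + (-1 - 12·x)·Dx + (1 + 3·x)·Dx^2  (order 2).
h: a_k = 0, -9, -9/2, -18, 87/4, -663/10, 165, -15193/35, …
ICs: h(0) = 0, h′(0) = -9.

f: a_k = 0, -3, 9/2, -9, 81/4, -243/5, 243/2, -2187/7, …
g: a_k = 3, 6, 6, 4, 2, 4/5, 4/15, 8/105, …
h₀=f·g: eliminate ⇒ L₀, order ≤ 2·1.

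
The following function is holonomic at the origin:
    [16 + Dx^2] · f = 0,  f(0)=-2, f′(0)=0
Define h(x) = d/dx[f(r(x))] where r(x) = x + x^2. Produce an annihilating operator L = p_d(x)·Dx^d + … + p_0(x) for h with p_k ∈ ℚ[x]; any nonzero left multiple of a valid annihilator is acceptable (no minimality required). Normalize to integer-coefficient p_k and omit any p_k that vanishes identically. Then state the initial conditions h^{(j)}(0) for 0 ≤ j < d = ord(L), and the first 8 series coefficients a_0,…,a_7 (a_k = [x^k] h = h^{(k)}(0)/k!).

f: a_k = -2, 0, 16, 0, -64/3, 0, 512/45, 0, …
Substitute x→r, Dx→(1/r')Dx; clear ⇒ L₀.
h=h₀': d/dx-closure on L₀ ⇒ L.
L = (28 + 128·x + 384·x^2 + 512·x^3 + 256·x^4) + (-6 - 12·x)·Dx + (1 + 4·x + 4·x^2)·Dx^2  (order 2).
h: a_k = 0, 32, 96, -64/3, -1280/3, -10496/15, -1792/15, 368128/315, …
ICs: h(0) = 0, h′(0) = 32.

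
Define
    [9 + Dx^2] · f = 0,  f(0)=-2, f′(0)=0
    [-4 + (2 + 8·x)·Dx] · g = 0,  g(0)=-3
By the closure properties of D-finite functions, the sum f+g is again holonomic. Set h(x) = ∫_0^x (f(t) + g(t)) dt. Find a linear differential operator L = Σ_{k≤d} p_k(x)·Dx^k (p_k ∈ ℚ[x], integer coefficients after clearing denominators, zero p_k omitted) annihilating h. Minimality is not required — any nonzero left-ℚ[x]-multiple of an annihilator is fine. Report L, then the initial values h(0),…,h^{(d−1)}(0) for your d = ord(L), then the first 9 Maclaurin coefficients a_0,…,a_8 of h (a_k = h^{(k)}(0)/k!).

L = (-378 - 1296·x - 2592·x^2)·Dx + (45 + 828·x + 3888·x^2 + 5184·x^3)·Dx^2 + (-42 - 144·x - 288·x^2)·Dx^3 + (5 + 92·x + 432·x^2 + 576·x^3)·Dx^4  (order 4).
h: a_k = 0, -5, -3, 5, -3, 93/20, -14, 10161/280, -99, …
ICs: h(0) = 0, h′(0) = -5, h′′(0) = -6, h′′′(0) = 30.

f: a_k = -2, 0, 9, 0, -27/4, 0, 81/40, 0, -729/2240, …
g: a_k = -3, -6, 6, -12, 30, -84, 252, -792, 2574, …
h₀=f+g: left-lcm gives L₀, ord ≤ 3.
Integrate: L := L₀·Dx.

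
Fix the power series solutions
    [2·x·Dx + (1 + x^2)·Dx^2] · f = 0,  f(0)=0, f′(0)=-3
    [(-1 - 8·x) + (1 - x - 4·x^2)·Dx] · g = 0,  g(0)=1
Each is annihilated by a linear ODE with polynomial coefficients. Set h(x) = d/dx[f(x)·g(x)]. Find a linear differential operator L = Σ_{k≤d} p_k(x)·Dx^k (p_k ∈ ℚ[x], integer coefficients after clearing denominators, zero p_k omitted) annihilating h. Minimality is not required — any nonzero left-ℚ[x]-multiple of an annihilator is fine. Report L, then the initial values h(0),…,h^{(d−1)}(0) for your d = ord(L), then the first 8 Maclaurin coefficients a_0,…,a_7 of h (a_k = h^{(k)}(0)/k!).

L = (86 + 318·x^2 + 96·x^3 + 576·x^4) + (13 + 106·x + 57·x^2 + 334·x^3 + 96·x^4 + 384·x^5)·Dx + (-4 + 3·x + x^2 + 19·x^3 + 53·x^4 + 16·x^5 + 48·x^6)·Dx^2  (order 2).
h: a_k = -3, -6, -42, -104, -413, -5598/5, -3616, -353632/35, …
ICs: h(0) = -3, h′(0) = -6.

f: a_k = 0, -3, 0, 1, 0, -3/5, 0, 3/7, …
g: a_k = 1, 1, 5, 9, 29, 65, 181, 441, …
Sym-product of L_f,L_g gives L₀ (≤ ord 2).
Differentiate: ansatz ord ≤ ord L₀ ⇒ L.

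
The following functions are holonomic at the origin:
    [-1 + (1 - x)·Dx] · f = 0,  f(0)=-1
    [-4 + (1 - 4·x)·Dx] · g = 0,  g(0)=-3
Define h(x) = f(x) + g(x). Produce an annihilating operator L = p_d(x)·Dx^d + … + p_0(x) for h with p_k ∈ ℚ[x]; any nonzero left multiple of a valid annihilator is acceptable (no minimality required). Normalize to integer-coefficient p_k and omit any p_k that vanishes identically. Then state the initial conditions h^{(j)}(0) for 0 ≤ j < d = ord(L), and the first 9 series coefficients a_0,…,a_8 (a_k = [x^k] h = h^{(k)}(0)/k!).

L = -8 + (10 - 16·x)·Dx + (-1 + 5·x - 4·x^2)·Dx^2  (order 2).
h: a_k = -4, -13, -49, -193, -769, -3073, -12289, -49153, -196609, …
ICs: h(0) = -4, h′(0) = -13.

f: a_k = -1, -1, -1, -1, -1, -1, -1, -1, -1, …
g: a_k = -3, -12, -48, -192, -768, -3072, -12288, -49152, -196608, …
f+g: L₀ = lclm(L_f,L_g), ord ≤ 1+1.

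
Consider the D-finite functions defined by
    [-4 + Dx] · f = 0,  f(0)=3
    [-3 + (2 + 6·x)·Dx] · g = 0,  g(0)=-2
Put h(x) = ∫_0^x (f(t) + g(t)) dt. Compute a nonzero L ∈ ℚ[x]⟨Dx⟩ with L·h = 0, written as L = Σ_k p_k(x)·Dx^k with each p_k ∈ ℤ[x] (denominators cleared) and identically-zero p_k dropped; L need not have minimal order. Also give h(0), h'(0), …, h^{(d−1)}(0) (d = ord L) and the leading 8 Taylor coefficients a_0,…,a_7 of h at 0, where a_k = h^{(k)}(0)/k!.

L = (132 + 288·x)·Dx + (-73 - 384·x - 576·x^2)·Dx^2 + (10 + 78·x + 144·x^2)·Dx^3  (order 3).
h: a_k = 0, 1, 9/2, 35/4, 229/32, 2453/320, 7879/3840, 360707/53760, …
ICs: h(0) = 0, h′(0) = 1, h′′(0) = 9.

f: a_k = 3, 12, 24, 32, 32, 128/5, 256/15, 1024/105, …
g: a_k = -2, -3, 9/4, -27/8, 405/64, -1701/128, 15309/512, -72171/1024, …
f+g: L₀ = lclm(L_f,L_g), ord ≤ 1+1.
h=∫₀ˣh₀: take L = L₀·Dx.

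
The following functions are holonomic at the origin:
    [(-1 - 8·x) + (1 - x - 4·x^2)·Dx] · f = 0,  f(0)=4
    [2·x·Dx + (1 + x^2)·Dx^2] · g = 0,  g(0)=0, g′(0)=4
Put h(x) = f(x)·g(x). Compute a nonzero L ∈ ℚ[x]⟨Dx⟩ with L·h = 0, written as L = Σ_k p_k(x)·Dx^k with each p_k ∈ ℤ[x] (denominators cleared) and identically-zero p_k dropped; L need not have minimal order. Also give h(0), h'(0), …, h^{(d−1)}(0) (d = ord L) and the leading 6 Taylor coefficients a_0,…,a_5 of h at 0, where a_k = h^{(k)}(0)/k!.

f: a_k = 4, 4, 20, 36, 116, 260, …
g: a_k = 0, 4, 0, -4/3, 0, 4/5, …
f·g: L₀ = L_f ⊗_s L_g, ord ≤ 1·2.
L = (8 + 2·x + 24·x^2) + (2 + 14·x + 4·x^2 + 24·x^3)·Dx + (-1 + x + 3·x^2 + x^3 + 4·x^4)·Dx^2  (order 2).
h: a_k = 0, 16, 16, 224/3, 416/3, 6608/15, …
ICs: h(0) = 0, h′(0) = 16.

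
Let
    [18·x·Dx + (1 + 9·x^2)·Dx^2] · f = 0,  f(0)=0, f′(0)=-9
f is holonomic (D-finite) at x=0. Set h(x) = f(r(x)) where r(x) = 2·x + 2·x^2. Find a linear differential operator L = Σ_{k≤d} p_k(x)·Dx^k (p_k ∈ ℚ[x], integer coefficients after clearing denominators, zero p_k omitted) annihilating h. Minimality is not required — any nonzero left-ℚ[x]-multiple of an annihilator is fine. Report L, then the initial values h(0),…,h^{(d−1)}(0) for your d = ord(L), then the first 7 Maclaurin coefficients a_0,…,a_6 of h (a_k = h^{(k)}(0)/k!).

f: a_k = 0, -9, 0, 27, 0, -729/5, 0, …
Change of var in L_f (x↦r) gives L₀.
L = (-2 + 72·x + 288·x^2 + 432·x^3 + 216·x^4)·Dx + (1 + 2·x + 36·x^2 + 144·x^3 + 180·x^4 + 72·x^5)·Dx^2  (order 2).
h: a_k = 0, -18, -18, 216, 648, -20088/5, -23112, …
ICs: h(0) = 0, h′(0) = -18.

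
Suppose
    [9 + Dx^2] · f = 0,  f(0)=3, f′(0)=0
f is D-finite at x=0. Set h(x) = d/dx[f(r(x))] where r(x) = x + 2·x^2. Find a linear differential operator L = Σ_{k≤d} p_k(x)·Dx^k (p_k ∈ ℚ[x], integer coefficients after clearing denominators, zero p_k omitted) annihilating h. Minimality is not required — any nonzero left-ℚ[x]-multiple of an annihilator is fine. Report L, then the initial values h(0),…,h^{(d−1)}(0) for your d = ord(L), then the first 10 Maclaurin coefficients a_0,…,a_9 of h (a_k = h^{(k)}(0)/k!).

f: a_k = 3, 0, -27/2, 0, 81/8, 0, -243/80, 0, 2187/4480, 0, …
Substitute x→r, Dx→(1/r')Dx; clear ⇒ L₀.
Derive L from L₀ (diff closure).
L = (57 + 144·x + 864·x^2 + 2304·x^3 + 2304·x^4) + (-12 - 48·x)·Dx + (1 + 8·x + 16·x^2)·Dx^2  (order 2).
h: a_k = 0, -27, -162, -351/2, 405, 57591/40, 40257/20, -88533/560, -1205037/280, -30211947/4480, …
ICs: h(0) = 0, h′(0) = -27.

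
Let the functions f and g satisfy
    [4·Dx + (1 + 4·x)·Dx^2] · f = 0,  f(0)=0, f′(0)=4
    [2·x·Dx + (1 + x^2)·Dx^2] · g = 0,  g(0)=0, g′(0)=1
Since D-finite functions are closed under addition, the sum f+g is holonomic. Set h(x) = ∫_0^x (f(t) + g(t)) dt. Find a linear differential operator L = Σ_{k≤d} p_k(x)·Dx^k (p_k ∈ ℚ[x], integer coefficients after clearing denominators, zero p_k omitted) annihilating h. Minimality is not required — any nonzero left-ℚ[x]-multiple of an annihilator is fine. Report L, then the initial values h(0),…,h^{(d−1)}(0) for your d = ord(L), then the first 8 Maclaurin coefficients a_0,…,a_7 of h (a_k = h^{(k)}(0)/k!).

L = (-4 - 48·x + 12·x^2 + 16·x^3)·Dx^2 + (-17 - 8·x - 45·x^2 + 24·x^3 + 32·x^4)·Dx^3 + (-2 - 7·x + 4·x^2 + x^3 + 6·x^4 + 8·x^5)·Dx^4  (order 4).
h: a_k = 0, 0, 5/2, -8/3, 21/4, -64/5, 205/6, -2048/21, …
ICs: h(0) = 0, h′(0) = 0, h′′(0) = 5, h′′′(0) = -16.

f: a_k = 0, 4, -8, 64/3, -64, 1024/5, -2048/3, 16384/7, …
g: a_k = 0, 1, 0, -1/3, 0, 1/5, 0, -1/7, …
Sum ⇒ L₀ = lclm(L_f,L_g) in ℚ(x)⟨Dx⟩.
h=∫₀ˣh₀: take L = L₀·Dx.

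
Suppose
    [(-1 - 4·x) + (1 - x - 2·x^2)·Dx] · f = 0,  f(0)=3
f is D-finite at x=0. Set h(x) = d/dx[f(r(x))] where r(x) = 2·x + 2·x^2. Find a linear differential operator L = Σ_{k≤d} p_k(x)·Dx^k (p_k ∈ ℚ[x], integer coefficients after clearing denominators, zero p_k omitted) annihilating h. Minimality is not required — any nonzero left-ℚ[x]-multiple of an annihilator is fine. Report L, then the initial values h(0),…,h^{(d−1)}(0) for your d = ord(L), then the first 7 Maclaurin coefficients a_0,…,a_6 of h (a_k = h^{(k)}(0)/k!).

L = (14 + 108·x + 444·x^2 + 1312·x^3 + 2256·x^4 + 1920·x^5 + 640·x^6) + (-1 - 8·x + 6·x^2 + 148·x^3 + 440·x^4 + 624·x^5 + 448·x^6 + 128·x^7)·Dx  (order 1).
h: a_k = 6, 84, 576, 3696, 22440, 129744, 731136, …
ICs: h(0) = 6.

f: a_k = 3, 3, 9, 15, 33, 63, 129, …
h₀=f(r): pull back L_f along r ⇒ L₀.
Derive L from L₀ (diff closure).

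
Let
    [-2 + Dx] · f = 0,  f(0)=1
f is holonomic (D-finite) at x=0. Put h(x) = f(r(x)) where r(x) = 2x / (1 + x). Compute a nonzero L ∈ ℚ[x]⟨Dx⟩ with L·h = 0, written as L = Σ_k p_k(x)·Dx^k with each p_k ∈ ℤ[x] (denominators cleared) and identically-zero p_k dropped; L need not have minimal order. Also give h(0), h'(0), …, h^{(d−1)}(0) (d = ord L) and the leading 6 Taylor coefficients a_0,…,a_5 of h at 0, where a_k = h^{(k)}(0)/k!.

L = -4 + (1 + 2·x + x^2)·Dx  (order 1).
h: a_k = 1, 4, 4, -4/3, -4/3, 28/15, …
ICs: h(0) = 1.

f: a_k = 1, 2, 2, 4/3, 2/3, 4/15, …
h₀=f(r): pull back L_f along r ⇒ L₀.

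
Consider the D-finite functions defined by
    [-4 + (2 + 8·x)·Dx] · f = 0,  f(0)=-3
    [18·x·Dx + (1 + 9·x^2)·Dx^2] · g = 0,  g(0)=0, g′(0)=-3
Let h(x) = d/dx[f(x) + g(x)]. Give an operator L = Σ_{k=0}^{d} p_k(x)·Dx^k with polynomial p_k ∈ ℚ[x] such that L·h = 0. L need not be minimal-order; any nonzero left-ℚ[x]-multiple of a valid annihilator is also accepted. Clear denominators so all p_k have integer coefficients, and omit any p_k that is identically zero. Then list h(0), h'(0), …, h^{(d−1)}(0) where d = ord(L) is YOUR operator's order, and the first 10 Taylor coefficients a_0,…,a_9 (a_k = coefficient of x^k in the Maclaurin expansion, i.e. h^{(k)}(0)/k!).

f: a_k = -3, -6, 6, -12, 30, -84, 252, -792, 2574, -8580, …
g: a_k = 0, -3, 0, 9, 0, -243/5, 0, 2187/7, 0, -2187, …
h₀=f+g: left-lcm gives L₀, ord ≤ 3.
Derive L from L₀ (diff closure).
L = (-18 - 180·x + 486·x^2 + 972·x^3) + (-15 - 72·x - 9·x^2 + 1944·x^3 + 3402·x^4)·Dx + (-1 + 5·x + 54·x^2 + 153·x^3 + 567·x^4 + 972·x^5)·Dx^2  (order 2).
h: a_k = -9, 12, -9, 120, -663, 1512, -3357, 20592, -96903, 291720, …
ICs: h(0) = -9, h′(0) = 12.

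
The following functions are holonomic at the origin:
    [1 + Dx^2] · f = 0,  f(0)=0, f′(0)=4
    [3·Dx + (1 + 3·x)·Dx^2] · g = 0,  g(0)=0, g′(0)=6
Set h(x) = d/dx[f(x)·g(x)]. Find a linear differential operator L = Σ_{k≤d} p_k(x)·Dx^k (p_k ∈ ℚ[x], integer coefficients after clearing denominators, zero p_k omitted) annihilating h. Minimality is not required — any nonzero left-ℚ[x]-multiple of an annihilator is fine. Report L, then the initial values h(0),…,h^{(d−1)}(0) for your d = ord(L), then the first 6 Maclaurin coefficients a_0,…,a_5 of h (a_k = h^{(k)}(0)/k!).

f: a_k = 0, 4, 0, -2/3, 0, 1/30, …
g: a_k = 0, 6, -9, 18, -81/2, 486/5, …
L₀ := L_f ⊗_s L_g (sym. prod.), ord ≤ 4.
Differentiate: ansatz ord ≤ ord L₀ ⇒ L.
L = (-8897 - 1764·x - 7722·x^2 - 14364·x^3 - 7533·x^4 + 5832·x^5 + 2916·x^6) + (-3432 - 13248·x - 12420·x^2 - 8100·x^3 + 9720·x^4 + 5832·x^5)·Dx + (-9100 - 3204·x - 11070·x^2 - 17064·x^3 - 6318·x^4 + 11664·x^5 + 5832·x^6)·Dx^2 + (-3432 - 13248·x - 12420·x^2 - 8100·x^3 + 9720·x^4 + 5832·x^5)·Dx^3 + (-203 - 1440·x - 3348·x^2 - 2700·x^3 + 1215·x^4 + 5832·x^5 + 2916·x^6)·Dx^4  (order 4).
h: a_k = 0, 48, -108, 272, -780, 2262, …
ICs: h(0) = 0, h′(0) = 48, h′′(0) = -216, h′′′(0) = 1632.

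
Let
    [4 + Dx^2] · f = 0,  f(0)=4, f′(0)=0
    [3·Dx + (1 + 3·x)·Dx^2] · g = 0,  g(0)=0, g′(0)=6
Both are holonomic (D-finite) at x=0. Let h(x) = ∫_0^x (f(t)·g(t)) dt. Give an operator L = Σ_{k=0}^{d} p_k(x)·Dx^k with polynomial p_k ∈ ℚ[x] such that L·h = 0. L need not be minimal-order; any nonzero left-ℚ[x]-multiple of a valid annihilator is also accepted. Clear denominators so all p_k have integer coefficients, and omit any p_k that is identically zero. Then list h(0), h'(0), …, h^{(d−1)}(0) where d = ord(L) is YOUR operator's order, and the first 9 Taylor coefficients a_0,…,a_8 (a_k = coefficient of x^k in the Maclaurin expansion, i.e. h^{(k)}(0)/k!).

L = (-1112 - 1248·x + 7344·x^2 + 27648·x^3 + 20736·x^4)·Dx + (-48 + 2160·x + 10368·x^2 + 10368·x^3)·Dx^2 + (-250 + 240·x + 4968·x^2 + 13824·x^3 + 10368·x^4)·Dx^3 + (-12 + 540·x + 2592·x^2 + 2592·x^3)·Dx^4 + (7 + 138·x + 783·x^2 + 1728·x^3 + 1296·x^4)·Dx^5  (order 5).
h: a_k = 0, 0, 12, -12, 6, -18, 652/15, -96, 23201/105, …
ICs: h(0) = 0, h′(0) = 0, h′′(0) = 24, h′′′(0) = -72, h′′′′(0) = 144.

f: a_k = 4, 0, -8, 0, 8/3, 0, -16/45, 0, 8/315, …
g: a_k = 0, 6, -9, 18, -81/2, 486/5, -243, 4374/7, -6561/4, …
f·g: L₀ = L_f ⊗_s L_g, ord ≤ 2·2.
Integrate: L := L₀·Dx.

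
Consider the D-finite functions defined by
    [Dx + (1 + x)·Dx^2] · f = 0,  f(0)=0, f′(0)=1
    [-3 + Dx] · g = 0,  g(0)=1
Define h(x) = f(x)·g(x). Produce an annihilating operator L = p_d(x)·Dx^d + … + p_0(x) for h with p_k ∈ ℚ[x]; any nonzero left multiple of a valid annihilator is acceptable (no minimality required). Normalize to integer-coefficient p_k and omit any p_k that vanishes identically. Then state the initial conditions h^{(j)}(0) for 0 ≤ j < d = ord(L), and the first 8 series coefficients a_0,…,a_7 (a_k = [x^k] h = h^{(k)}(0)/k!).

f: a_k = 0, 1, -1/2, 1/3, -1/4, 1/5, -1/6, 1/7, …
g: a_k = 1, 3, 9/2, 9/2, 27/8, 81/40, 81/80, 243/560, …
Sym-product of L_f,L_g gives L₀ (≤ ord 2).
L = (6 + 9·x) + (-5 - 6·x)·Dx + (1 + x)·Dx^2  (order 2).
h: a_k = 0, 1, 5/2, 10/3, 3, 83/40, 55/48, 19/35, …
ICs: h(0) = 0, h′(0) = 1.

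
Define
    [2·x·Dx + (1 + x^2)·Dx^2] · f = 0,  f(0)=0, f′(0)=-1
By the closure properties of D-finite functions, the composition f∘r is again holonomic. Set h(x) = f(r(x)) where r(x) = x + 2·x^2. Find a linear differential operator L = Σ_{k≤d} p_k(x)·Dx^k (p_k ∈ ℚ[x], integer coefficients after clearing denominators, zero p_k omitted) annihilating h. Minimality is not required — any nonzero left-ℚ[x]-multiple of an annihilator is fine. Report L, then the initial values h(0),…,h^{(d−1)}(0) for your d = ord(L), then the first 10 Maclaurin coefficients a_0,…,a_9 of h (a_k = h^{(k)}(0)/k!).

L = (-4 + 2·x + 16·x^2 + 48·x^3 + 48·x^4)·Dx + (1 + 4·x + x^2 + 8·x^3 + 20·x^4 + 16·x^5)·Dx^2  (order 2).
h: a_k = 0, -1, -2, 1/3, 2, 19/5, 2/3, -55/7, -14, -37/9, …
ICs: h(0) = 0, h′(0) = -1.

f: a_k = 0, -1, 0, 1/3, 0, -1/5, 0, 1/7, 0, -1/9, …
Substitute x→r, Dx→(1/r')Dx; clear ⇒ L₀.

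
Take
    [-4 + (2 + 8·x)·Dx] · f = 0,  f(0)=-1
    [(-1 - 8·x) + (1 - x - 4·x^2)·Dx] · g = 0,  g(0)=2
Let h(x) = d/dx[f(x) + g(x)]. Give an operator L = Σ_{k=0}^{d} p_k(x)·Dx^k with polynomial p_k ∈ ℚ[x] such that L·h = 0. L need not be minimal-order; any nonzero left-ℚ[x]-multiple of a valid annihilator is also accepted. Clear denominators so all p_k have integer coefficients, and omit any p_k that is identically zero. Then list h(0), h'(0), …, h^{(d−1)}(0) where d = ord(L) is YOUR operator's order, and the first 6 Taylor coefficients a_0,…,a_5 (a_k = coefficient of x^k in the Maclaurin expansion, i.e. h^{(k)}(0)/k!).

f: a_k = -1, -2, 2, -4, 10, -28, …
g: a_k = 2, 2, 10, 18, 58, 130, …
Sum ⇒ L₀ = lclm(L_f,L_g) in ℚ(x)⟨Dx⟩.
h₀' ⇒ L via d/dx closure of L₀.
L = (-114 - 780·x - 2688·x^2 - 2688·x^3 - 3840·x^4) + (-21 - 420·x - 2778·x^2 - 7200·x^3 - 10272·x^4 - 11520·x^5)·Dx + (6 + 57·x + 153·x^2 + 4·x^3 - 816·x^4 - 2624·x^5 - 2560·x^6)·Dx^2  (order 2).
h: a_k = 0, 24, 42, 272, 510, 2676, …
ICs: h(0) = 0, h′(0) = 24.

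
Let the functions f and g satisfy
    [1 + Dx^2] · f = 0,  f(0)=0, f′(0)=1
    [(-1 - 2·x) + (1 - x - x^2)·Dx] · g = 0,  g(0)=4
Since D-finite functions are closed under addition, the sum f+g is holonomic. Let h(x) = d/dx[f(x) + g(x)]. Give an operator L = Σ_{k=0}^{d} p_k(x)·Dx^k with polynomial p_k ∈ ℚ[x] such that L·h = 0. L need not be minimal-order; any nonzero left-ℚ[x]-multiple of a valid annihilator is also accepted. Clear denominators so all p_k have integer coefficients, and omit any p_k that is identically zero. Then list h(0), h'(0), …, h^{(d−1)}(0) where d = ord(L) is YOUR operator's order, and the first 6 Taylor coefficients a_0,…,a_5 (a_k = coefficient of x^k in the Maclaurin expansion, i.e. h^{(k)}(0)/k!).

L = (124 + 358·x + 470·x^2 + 230·x^3 + 130·x^4 + 18·x^5 + 6·x^6) + (-19 - 29·x + 36·x^2 + 55·x^3 + 50·x^4 + 27·x^5 + 7·x^6 + 2·x^7)·Dx + (124 + 358·x + 470·x^2 + 230·x^3 + 130·x^4 + 18·x^5 + 6·x^6)·Dx^2 + (-19 - 29·x + 36·x^2 + 55·x^3 + 50·x^4 + 27·x^5 + 7·x^6 + 2·x^7)·Dx^3  (order 3).
h: a_k = 5, 16, 71/2, 80, 3841/24, 312, …
ICs: h(0) = 5, h′(0) = 16, h′′(0) = 71.

f: a_k = 0, 1, 0, -1/6, 0, 1/120, …
g: a_k = 4, 4, 8, 12, 20, 32, …
L₀ := lclm(L_f,L_g); ord L₀ ≤ 2+1.
h=h₀': d/dx-closure on L₀ ⇒ L.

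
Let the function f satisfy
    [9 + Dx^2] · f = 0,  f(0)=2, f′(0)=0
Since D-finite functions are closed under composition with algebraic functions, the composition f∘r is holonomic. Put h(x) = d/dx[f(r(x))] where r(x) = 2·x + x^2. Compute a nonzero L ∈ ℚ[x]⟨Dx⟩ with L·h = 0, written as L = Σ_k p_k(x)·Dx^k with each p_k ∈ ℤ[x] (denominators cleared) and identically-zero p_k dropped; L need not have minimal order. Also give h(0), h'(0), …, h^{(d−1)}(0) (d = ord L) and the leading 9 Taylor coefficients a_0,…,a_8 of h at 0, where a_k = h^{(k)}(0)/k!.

f: a_k = 2, 0, -9, 0, 27/4, 0, -81/40, 0, 729/2240, …
Change of var in L_f (x↦r) gives L₀.
h₀' ⇒ L via d/dx closure of L₀.
L = (39 + 144·x + 216·x^2 + 144·x^3 + 36·x^4) + (-3 - 3·x)·Dx + (1 + 2·x + x^2)·Dx^2  (order 2).
h: a_k = 0, -72, -108, 396, 1080, 972/5, -11718/5, -110862/35, 2916/35, …
ICs: h(0) = 0, h′(0) = -72.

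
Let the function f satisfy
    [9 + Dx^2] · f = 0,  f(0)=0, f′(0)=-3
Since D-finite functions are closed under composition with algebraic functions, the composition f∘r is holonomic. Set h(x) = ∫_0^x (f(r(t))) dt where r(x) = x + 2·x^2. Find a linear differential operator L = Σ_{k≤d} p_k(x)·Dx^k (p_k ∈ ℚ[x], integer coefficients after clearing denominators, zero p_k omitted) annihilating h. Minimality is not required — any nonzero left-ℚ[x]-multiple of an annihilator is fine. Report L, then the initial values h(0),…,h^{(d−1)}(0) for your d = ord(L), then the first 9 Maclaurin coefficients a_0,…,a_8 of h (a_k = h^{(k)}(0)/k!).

L = (9 + 108·x + 432·x^2 + 576·x^3)·Dx - 4·Dx^2 + (1 + 4·x)·Dx^3  (order 3).
h: a_k = 0, 0, -3/2, -2, 9/8, 27/5, 693/80, 9/4, -45117/4480, …
ICs: h(0) = 0, h′(0) = 0, h′′(0) = -3.

f: a_k = 0, -3, 0, 9/2, 0, -81/40, 0, 243/560, 0, …
Change of var in L_f (x↦r) gives L₀.
∫: right-multiply L₀ by Dx.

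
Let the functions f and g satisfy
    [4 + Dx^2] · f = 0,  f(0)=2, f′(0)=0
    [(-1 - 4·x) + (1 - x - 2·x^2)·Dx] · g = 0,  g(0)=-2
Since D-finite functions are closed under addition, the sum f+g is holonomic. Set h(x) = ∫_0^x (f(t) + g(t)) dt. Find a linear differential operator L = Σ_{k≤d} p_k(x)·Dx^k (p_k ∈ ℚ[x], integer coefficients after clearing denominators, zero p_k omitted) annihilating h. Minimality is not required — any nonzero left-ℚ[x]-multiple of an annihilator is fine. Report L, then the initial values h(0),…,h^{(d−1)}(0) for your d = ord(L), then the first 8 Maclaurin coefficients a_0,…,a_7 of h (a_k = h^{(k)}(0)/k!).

f: a_k = 2, 0, -4, 0, 4/3, 0, -8/45, 0, …
g: a_k = -2, -2, -6, -10, -22, -42, -86, -170, …
Weyl lclm of L_f,L_g ⇒ L₀ (ord ≤ 3).
∫: right-multiply L₀ by Dx.
L = (-68 - 304·x - 200·x^2 - 320·x^3 - 160·x^4 - 128·x^5)·Dx + (20 - 12·x - 24·x^2 - 8·x^3 - 48·x^4 - 96·x^5 - 64·x^6)·Dx^2 + (-17 - 76·x - 50·x^2 - 80·x^3 - 40·x^4 - 32·x^5)·Dx^3 + (5 - 3·x - 6·x^2 - 2·x^3 - 12·x^4 - 24·x^5 - 16·x^6)·Dx^4  (order 4).
h: a_k = 0, 0, -1, -10/3, -5/2, -62/15, -7, -554/45, …
ICs: h(0) = 0, h′(0) = 0, h′′(0) = -2, h′′′(0) = -20.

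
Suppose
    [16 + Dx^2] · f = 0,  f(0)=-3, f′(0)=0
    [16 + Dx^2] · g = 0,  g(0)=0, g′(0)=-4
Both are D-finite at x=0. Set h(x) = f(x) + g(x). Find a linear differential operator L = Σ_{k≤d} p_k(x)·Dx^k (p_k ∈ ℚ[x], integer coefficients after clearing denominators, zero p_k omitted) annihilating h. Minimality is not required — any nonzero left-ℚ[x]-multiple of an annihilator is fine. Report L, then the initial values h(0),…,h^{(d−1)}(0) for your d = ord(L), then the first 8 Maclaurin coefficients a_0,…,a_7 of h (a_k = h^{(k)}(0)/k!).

f: a_k = -3, 0, 24, 0, -32, 0, 256/15, 0, …
g: a_k = 0, -4, 0, 32/3, 0, -128/15, 0, 1024/315, …
Sum ⇒ L₀ = lclm(L_f,L_g) in ℚ(x)⟨Dx⟩.
L = 16 + Dx^2  (order 2).
h: a_k = -3, -4, 24, 32/3, -32, -128/15, 256/15, 1024/315, …
ICs: h(0) = -3, h′(0) = -4.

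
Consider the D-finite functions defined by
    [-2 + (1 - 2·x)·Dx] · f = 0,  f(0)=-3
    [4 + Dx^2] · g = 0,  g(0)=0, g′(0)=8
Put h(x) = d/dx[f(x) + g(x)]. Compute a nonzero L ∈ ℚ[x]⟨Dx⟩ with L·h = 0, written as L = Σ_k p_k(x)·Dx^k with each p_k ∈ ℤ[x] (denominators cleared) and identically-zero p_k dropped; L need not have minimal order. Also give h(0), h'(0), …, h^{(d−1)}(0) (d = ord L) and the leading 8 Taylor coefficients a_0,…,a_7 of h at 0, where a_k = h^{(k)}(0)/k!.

f: a_k = -3, -6, -12, -24, -48, -96, -192, -384, …
g: a_k = 0, 8, 0, -16/3, 0, 16/15, 0, -32/315, …
L₀ := lclm(L_f,L_g); ord L₀ ≤ 1+2.
h₀' ⇒ L via d/dx closure of L₀.
L = (208 - 64·x + 64·x^2) + (-28 + 72·x - 48·x^2 + 32·x^3)·Dx + (52 - 16·x + 16·x^2)·Dx^2 + (-7 + 18·x - 12·x^2 + 8·x^3)·Dx^3  (order 3).
h: a_k = 2, -24, -88, -192, -1424/3, -1152, -120992/45, -6144, …
ICs: h(0) = 2, h′(0) = -24, h′′(0) = -176.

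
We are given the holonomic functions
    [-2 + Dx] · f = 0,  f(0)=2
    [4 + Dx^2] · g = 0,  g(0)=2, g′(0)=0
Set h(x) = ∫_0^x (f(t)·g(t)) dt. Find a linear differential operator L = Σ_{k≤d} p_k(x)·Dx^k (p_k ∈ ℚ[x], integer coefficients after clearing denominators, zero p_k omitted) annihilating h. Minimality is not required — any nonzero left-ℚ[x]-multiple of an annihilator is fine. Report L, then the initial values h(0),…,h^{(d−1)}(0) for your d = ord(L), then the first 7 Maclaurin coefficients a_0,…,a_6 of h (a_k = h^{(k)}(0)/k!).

L = 8·Dx - 4·Dx^2 + Dx^3  (order 3).
h: a_k = 0, 4, 4, 0, -8/3, -32/15, -32/45, …
ICs: h(0) = 0, h′(0) = 4, h′′(0) = 8.

f: a_k = 2, 4, 4, 8/3, 4/3, 8/15, 8/45, …
g: a_k = 2, 0, -4, 0, 4/3, 0, -8/45, …
f·g: L₀ = L_f ⊗_s L_g, ord ≤ 1·2.
h=∫h₀ ⇒ L = L₀·Dx.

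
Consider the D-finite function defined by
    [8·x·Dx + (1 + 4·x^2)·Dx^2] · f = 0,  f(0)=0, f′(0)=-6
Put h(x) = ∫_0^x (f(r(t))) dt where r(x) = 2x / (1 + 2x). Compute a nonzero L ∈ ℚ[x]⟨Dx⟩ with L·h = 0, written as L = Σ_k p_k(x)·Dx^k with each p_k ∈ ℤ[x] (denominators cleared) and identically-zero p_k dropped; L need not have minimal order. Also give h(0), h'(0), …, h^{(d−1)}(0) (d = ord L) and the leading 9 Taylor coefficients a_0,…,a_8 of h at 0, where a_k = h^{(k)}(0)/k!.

L = (4 + 40·x)·Dx^2 + (1 + 4·x + 20·x^2)·Dx^3  (order 3).
h: a_k = 0, 0, -6, 8, 4, -288/5, 608/5, 1408/7, -13344/7, …
ICs: h(0) = 0, h′(0) = 0, h′′(0) = -12.

f: a_k = 0, -6, 0, 8, 0, -96/5, 0, 384/7, 0, …
Change of var in L_f (x↦r) gives L₀.
h=∫₀ˣh₀: take L = L₀·Dx.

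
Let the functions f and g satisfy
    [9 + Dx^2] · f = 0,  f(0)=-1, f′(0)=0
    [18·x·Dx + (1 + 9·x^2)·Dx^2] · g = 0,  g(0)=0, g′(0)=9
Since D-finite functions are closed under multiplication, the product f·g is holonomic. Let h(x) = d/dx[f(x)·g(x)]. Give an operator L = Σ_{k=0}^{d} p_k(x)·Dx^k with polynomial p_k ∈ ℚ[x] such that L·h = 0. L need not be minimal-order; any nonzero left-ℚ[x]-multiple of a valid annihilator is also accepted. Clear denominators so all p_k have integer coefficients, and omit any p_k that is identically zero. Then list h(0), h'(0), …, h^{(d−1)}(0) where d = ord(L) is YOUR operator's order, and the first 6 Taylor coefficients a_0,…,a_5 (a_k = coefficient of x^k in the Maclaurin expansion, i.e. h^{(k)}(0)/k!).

L = (8910 + 214326·x^2 + 3024621·x^4 + 5668704·x^6 + 6377292·x^8 + 9565938·x^10 + 43046721·x^12) + (5508·x + 207036·x^3 + 1837080·x^5 + 4723920·x^7 + 10628820·x^9 + 19131876·x^11)·Dx + (1080 + 27540·x^2 + 389286·x^4 + 971028·x^6 + 1889568·x^8 + 4251528·x^10 + 9565938·x^12)·Dx^2 + (612·x + 23004·x^3 + 204120·x^5 + 524880·x^7 + 1180980·x^9 + 2125764·x^11)·Dx^3 + (10 + 414·x^2 + 5913·x^4 + 37908·x^6 + 131220·x^8 + 354294·x^10 + 531441·x^12)·Dx^4  (order 4).
h: a_k = -9, 0, 405/2, 0, -11907/8, 0, …
ICs: h(0) = -9, h′(0) = 0, h′′(0) = 405, h′′′(0) = 0.

f: a_k = -1, 0, 9/2, 0, -27/8, 0, …
g: a_k = 0, 9, 0, -27, 0, 729/5, …
Product ⇒ symmetric product L₀, ord ≤ 4.
h=h₀': d/dx-closure on L₀ ⇒ L.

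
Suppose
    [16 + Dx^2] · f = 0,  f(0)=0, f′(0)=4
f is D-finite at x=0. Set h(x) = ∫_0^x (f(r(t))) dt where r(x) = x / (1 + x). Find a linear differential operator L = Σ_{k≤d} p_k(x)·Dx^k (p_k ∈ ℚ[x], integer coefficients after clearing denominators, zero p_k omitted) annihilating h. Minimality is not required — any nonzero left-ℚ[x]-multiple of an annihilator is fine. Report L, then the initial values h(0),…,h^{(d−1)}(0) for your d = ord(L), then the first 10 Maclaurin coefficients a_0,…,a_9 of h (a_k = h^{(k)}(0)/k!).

f: a_k = 0, 4, 0, -32/3, 0, 128/15, 0, -1024/315, 0, 2048/2835, …
Change of var in L_f (x↦r) gives L₀.
Integrate: L := L₀·Dx.
L = 16·Dx + (2 + 6·x + 6·x^2 + 2·x^3)·Dx^2 + (1 + 4·x + 6·x^2 + 4·x^3 + x^4)·Dx^3  (order 3).
h: a_k = 0, 0, 2, -4/3, -5/3, 28/5, -386/45, 60/7, -2461/630, -2516/405, …
ICs: h(0) = 0, h′(0) = 0, h′′(0) = 4.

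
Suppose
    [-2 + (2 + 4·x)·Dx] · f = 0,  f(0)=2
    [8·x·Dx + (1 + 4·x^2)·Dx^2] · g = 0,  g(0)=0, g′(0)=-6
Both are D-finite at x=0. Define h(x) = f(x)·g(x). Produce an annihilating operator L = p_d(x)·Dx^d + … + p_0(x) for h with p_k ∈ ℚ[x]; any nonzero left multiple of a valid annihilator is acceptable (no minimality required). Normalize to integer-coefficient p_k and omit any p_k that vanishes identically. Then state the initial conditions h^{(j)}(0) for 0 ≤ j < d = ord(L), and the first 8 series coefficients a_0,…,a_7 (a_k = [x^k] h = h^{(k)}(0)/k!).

f: a_k = 2, 2, -1, 1, -5/4, 7/4, -21/8, 33/8, …
g: a_k = 0, -6, 0, 8, 0, -96/5, 0, 384/7, …
f·g: L₀ = L_f ⊗_s L_g, ord ≤ 1·2.
L = (3 - 8·x - 4·x^2) + (-2 + 4·x + 24·x^2 + 16·x^3)·Dx + (1 + 4·x + 8·x^2 + 16·x^3 + 16·x^4)·Dx^2  (order 2).
h: a_k = 0, -12, -12, 22, 10, -389/10, -409/10, 18853/140, …
ICs: h(0) = 0, h′(0) = -12.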